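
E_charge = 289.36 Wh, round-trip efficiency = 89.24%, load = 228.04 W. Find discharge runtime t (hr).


Step 1: E_discharge = eta/100 * E_charge = 89.24/100 * 289.36 = 258.22 Wh
Step 2: t = E_discharge / P = 258.22 / 228.04 = 1.132 hr

1.132 hr


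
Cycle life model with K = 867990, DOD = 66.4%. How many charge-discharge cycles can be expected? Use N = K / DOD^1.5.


DOD^1.5 = 541.07
N = K / DOD^1.5 = 867990 / 541.07 = 1604

1604 cycles


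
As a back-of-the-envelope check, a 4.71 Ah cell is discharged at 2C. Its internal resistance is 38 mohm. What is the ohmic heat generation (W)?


Convert: R = 38 mohm = 0.038 ohm
Step 1: I = C_rate * capacity = 2 * 4.71 = 9.42 A
Step 2: Q = I^2 * R = 9.42^2 * 0.038 = 88.736 * 0.038 = 3.372 W

3.372 W


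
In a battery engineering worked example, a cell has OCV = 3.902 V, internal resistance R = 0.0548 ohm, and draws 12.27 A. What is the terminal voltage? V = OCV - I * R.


V = OCV - I*R = 3.902 - 12.27 * 0.0548 = 3.230 V

3.230 V


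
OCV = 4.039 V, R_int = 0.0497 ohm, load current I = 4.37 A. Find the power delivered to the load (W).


Step 1: V_terminal = OCV - I*R = 4.039 - 4.37 * 0.0497 = 3.8218 V
Step 2: P_out = V_terminal * I = 3.8218 * 4.37 = 16.70 W

16.70 W


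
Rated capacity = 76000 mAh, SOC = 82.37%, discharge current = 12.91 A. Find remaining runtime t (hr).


Convert: C_total = 76000 mAh = 76 Ah
Step 1: remaining = SOC/100 * C_total = 82.37/100 * 76 = 62.601 Ah
Step 2: t = remaining / I = 62.601 / 12.91 = 4.849 hr

4.849 hr


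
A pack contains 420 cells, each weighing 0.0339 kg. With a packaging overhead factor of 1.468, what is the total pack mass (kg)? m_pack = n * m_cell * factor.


m_pack = n * m_cell * overhead = 420 * 0.0339 * 1.468 = 20.90 kg

20.90 kg


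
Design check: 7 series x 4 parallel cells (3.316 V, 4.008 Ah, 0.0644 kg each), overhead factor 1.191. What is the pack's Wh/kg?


Step 1: V_pack = 7 * 3.316 = 23.212 V
Step 2: C_pack = 4 * 4.008 = 16.032 Ah
Step 3: E_pack = V_pack * C_pack = 23.212 * 16.032 = 372.13 Wh
Step 4: m_pack = 7 * 4 * 0.0644 * 1.191 = 2.1476 kg
Step 5: ED = E_pack / m_pack = 372.13 / 2.1476 = 173.3 Wh/kg

173.3 Wh/kg


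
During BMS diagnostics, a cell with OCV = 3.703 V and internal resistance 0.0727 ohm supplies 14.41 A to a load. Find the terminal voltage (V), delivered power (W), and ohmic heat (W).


Step 1: V_terminal = OCV - I*R = 3.703 - 14.41 * 0.0727 = 2.6554 V
Step 2: P_out = V_terminal * I = 2.6554 * 14.41 = 38.26 W
Step 3: Q = I^2 * R = 14.41^2 * 0.0727 = 15.10 W

V=2.6554 V, P=38.26 W, Q=15.10 W


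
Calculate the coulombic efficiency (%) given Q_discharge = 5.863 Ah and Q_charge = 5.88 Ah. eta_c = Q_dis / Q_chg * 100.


eta_c = Q_dis / Q_chg * 100 = 5.863 / 5.88 * 100 = 99.71%

99.71%


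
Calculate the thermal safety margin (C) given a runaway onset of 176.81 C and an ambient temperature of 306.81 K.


Convert: T_ambient = 306.81 K = 33.66 C
margin = 176.81 - 33.66 = 143.15 C

143.15 C


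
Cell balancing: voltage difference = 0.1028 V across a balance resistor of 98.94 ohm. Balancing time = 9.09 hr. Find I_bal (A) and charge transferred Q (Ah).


First, Ohm's law: I_bal = 0.1028 V / 98.94 ohm = 0.001039 A
Then Q = I * t = 0.001039 A * 9.09 hr = 0.009445 Ah

I=0.001039 A, Q=0.009445 Ah


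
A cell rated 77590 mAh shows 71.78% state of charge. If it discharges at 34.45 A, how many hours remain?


Convert: C_total = 77590 mAh = 77.59 Ah
Step 1: remaining = SOC/100 * C_total = 71.78/100 * 77.59 = 55.694 Ah
Step 2: t = remaining / I = 55.694 / 34.45 = 1.617 hr

1.617 hr


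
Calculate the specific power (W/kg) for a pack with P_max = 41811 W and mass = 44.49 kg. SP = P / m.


SP = P / m = 41811 / 44.49 = 939.8 W/kg

939.8 W/kg


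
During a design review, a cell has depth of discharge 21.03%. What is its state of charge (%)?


SOC = 100 - DOD = 100 - 21.03 = 78.97%

78.97%


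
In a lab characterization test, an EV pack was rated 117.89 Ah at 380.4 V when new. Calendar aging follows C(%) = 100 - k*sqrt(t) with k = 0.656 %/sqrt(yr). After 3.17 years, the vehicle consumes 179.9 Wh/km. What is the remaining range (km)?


Step 1: capacity retention = 100 - 0.656 * sqrt(3.17) = 100 - 0.656 * 1.7804 = 98.832%
Step 2: C_now = 117.89 * 98.832/100 = 116.51 Ah
Step 3: E_pack = V * C_now = 380.4 * 116.51 = 44320 Wh
Step 4: range = E_pack / consumption = 44320 / 179.9 = 246.4 km

246.4 km


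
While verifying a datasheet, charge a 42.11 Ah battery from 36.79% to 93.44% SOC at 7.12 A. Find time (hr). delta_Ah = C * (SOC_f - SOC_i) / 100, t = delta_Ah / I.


delta_Ah = 42.11 * (93.44 - 36.79) / 100 = 23.855 Ah
t = delta_Ah / I = 23.855 / 7.12 = 3.350 hr

3.350 hr


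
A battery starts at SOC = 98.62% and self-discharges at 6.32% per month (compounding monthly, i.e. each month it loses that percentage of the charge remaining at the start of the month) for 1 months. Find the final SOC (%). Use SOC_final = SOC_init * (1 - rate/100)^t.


Monthly retention factor = 1 - 6.32/100 = 0.9368
Over 1 months: factor^1 = 0.9368
SOC_final = 98.62 * 0.9368 = 92.39%

92.39%


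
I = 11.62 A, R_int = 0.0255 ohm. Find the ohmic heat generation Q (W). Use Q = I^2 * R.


I^2 = 135.02
Q = 135.02 * 0.0255 = 3.443 W

3.443 W


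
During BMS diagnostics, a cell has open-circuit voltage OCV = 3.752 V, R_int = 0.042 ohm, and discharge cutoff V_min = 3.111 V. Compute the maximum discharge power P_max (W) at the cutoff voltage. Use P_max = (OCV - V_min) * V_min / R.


P_max = (OCV - V_min) * V_min / R = (3.752 - 3.111) * 3.111 / 0.042 = 0.641 * 3.111 / 0.042 = 47.48 W

47.48 W


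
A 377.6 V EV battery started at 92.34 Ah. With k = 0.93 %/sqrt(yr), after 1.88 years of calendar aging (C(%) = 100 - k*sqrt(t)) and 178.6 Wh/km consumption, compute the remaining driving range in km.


Step 1: capacity retention = 100 - 0.93 * sqrt(1.88) = 100 - 0.93 * 1.3711 = 98.725%
Step 2: C_now = 92.34 * 98.725/100 = 91.163 Ah
Step 3: E_pack = V * C_now = 377.6 * 91.163 = 34423 Wh
Step 4: range = E_pack / consumption = 34423 / 178.6 = 192.7 km

192.7 km


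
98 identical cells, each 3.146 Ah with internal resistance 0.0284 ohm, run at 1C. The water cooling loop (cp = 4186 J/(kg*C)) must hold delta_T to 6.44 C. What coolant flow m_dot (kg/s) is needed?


Step 1: I = 1 * 3.146 = 3.146 A
Step 2: Q_cell = I^2 * R = 3.146^2 * 0.0284 = 0.28108 W
Step 3: Q_total = 98 * 0.28108 = 27.546 W
Step 4: m_dot = Q_total / (cp * dT) = 27.546 / (4186 * 6.44) = 0.001022 kg/s

0.001022 kg/s


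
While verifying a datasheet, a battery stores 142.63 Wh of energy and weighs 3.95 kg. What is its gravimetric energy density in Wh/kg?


ED = E / m = 142.63 / 3.95 = 36.11 Wh/kg

36.11 Wh/kg


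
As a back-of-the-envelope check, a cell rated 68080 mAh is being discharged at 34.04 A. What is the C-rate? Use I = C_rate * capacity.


Convert: capacity = 68080 mAh = 68.08 Ah
Rearranging: C_rate = 34.04 / 68.08 = 0.5C

0.5C


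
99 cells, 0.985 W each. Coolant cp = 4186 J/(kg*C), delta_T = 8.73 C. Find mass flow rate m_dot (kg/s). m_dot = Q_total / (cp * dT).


Q_total = 99 * 0.985 = 97.515 W
m_dot = Q_total / (cp * dT) = 97.515 / (4186 * 8.73) = 0.002668 kg/s

0.002668 kg/s


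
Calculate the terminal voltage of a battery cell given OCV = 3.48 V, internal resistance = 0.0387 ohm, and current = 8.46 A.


V = OCV - I*R = 3.48 - 8.46 * 0.0387 = 3.153 V

3.153 V


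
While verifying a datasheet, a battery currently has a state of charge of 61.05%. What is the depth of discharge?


DOD = 100 - SOC = 100 - 61.05 = 38.95%

38.95%


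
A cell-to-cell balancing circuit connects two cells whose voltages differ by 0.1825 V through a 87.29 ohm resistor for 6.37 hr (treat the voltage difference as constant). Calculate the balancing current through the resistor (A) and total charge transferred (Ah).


First, Ohm's law: I_bal = 0.1825 V / 87.29 ohm = 0.0020907 A
Then Q = I * t = 0.0020907 A * 6.37 hr = 0.01332 Ah

I=0.0020907 A, Q=0.01332 Ah


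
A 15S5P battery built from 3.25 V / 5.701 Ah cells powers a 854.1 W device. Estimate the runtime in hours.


Step 1: E_pack = Ns * V_cell * Np * C_cell = 15 * 3.25 * 5 * 5.701 = 1389.6 Wh
Step 2: t = E_pack / P = 1389.6 / 854.1 = 1.627 hr

1.627 hr


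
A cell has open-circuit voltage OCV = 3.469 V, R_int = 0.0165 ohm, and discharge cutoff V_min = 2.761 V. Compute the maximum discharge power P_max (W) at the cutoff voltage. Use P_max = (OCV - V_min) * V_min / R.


dV = OCV - V_min = 0.708 V (so I_max = dV / R)
P_max = dV * V_min / R = 0.708 * 2.761 / 0.0165 = 118.5 W

118.5 W


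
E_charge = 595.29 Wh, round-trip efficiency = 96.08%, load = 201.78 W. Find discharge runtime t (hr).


Step 1: E_discharge = eta/100 * E_charge = 96.08/100 * 595.29 = 571.95 Wh
Step 2: t = E_discharge / P = 571.95 / 201.78 = 2.835 hr

2.835 hr


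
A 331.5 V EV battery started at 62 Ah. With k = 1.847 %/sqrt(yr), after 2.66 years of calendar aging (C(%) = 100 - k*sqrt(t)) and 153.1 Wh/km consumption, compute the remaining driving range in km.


Step 1: capacity retention = 100 - 1.847 * sqrt(2.66) = 100 - 1.847 * 1.631 = 96.988%
Step 2: C_now = 62 * 96.988/100 = 60.133 Ah
Step 3: E_pack = V * C_now = 331.5 * 60.133 = 19934 Wh
Step 4: range = E_pack / consumption = 19934 / 153.1 = 130.2 km

130.2 km


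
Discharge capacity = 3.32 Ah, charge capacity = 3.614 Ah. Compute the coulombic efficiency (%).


eta_c = Q_dis / Q_chg * 100 = 3.32 / 3.614 * 100 = 91.86%

91.86%


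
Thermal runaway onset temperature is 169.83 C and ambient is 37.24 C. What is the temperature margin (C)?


Safety margin = 169.83 C - 37.24 C = 132.59 C

132.59 C


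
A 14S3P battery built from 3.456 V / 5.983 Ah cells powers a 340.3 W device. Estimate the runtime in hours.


Step 1: E_pack = Ns * V_cell * Np * C_cell = 14 * 3.456 * 3 * 5.983 = 868.44 Wh
Step 2: t = E_pack / P = 868.44 / 340.3 = 2.552 hr

2.552 hr


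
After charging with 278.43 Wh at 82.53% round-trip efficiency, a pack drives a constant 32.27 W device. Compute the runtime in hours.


Step 1: E_discharge = eta/100 * E_charge = 82.53/100 * 278.43 = 229.79 Wh
Step 2: t = E_discharge / P = 229.79 / 32.27 = 7.121 hr

7.121 hr


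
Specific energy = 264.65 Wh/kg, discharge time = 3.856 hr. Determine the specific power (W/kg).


P_specific = E / t = 264.65 / 3.856 = 68.63 W/kg

68.63 W/kg


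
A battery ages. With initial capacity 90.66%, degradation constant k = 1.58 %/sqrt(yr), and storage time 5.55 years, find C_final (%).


sqrt(t) = sqrt(5.55) = 2.3558
C_final = 90.66 - 1.58 * 2.3558 = 86.94%

86.94%


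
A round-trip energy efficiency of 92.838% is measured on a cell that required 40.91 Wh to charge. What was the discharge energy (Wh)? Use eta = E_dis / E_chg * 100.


E_dis = eta/100 * E_chg = 92.838/100 * 40.91 = 37.98 Wh

37.98 Wh


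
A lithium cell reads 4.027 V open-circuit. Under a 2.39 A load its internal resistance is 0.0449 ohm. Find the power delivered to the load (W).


Step 1: V_terminal = OCV - I*R = 4.027 - 2.39 * 0.0449 = 3.9197 V
Step 2: P_out = V_terminal * I = 3.9197 * 2.39 = 9.368 W

9.368 W


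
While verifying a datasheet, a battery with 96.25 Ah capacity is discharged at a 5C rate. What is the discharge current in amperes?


At 5C: I = 5 * 96.25 Ah = 481.25 A

481.25 A


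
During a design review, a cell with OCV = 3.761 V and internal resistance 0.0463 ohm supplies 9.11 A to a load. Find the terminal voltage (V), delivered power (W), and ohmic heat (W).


Step 1: V_terminal = OCV - I*R = 3.761 - 9.11 * 0.0463 = 3.3392 V
Step 2: P_out = V_terminal * I = 3.3392 * 9.11 = 30.42 W
Step 3: Q = I^2 * R = 9.11^2 * 0.0463 = 3.843 W

V=3.3392 V, P=30.42 W, Q=3.843 W


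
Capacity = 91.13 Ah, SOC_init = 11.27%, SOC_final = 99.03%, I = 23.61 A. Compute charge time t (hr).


delta_Ah = 91.13 * (99.03 - 11.27) / 100 = 79.976 Ah
t = delta_Ah / I = 79.976 / 23.61 = 3.387 hr

3.387 hr


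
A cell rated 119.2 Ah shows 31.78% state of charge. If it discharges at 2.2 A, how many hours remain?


Step 1: remaining = SOC/100 * C_total = 31.78/100 * 119.2 = 37.882 Ah
Step 2: t = remaining / I = 37.882 / 2.2 = 17.22 hr

17.22 hr


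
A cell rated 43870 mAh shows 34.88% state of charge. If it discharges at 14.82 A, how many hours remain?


Convert: C_total = 43870 mAh = 43.87 Ah
Step 1: remaining = SOC/100 * C_total = 34.88/100 * 43.87 = 15.302 Ah
Step 2: t = remaining / I = 15.302 / 14.82 = 1.033 hr

1.033 hr


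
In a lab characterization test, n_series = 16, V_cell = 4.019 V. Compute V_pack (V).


With 16 cells in series at 4.019 V each, V_pack = 64.304 V

64.304 V


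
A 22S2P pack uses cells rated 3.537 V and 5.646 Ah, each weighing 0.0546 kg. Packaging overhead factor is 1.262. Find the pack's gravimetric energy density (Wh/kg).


Step 1: V_pack = 22 * 3.537 = 77.814 V
Step 2: C_pack = 2 * 5.646 = 11.292 Ah
Step 3: E_pack = V_pack * C_pack = 77.814 * 11.292 = 878.68 Wh
Step 4: m_pack = 22 * 2 * 0.0546 * 1.262 = 3.0318 kg
Step 5: ED = E_pack / m_pack = 878.68 / 3.0318 = 289.8 Wh/kg

289.8 Wh/kg


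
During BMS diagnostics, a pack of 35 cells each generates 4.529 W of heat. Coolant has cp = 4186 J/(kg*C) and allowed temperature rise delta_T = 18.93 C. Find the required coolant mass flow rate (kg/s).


Step 1: Total heat Q = 35 * 4.529 W = 158.52 W
Step 2: denom = cp * dT = 4186 * 18.93 = 79241
Step 3: m_dot = 158.52 / 79241 = 0.002000 kg/s

0.002000 kg/s


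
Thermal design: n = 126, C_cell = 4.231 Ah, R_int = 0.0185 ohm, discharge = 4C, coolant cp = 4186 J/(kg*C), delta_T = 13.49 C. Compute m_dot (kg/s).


Step 1: I = 4 * 4.231 = 16.924 A
Step 2: Q_cell = I^2 * R = 16.924^2 * 0.0185 = 5.2988 W
Step 3: Q_total = 126 * 5.2988 = 667.65 W
Step 4: m_dot = Q_total / (cp * dT) = 667.65 / (4186 * 13.49) = 0.01182 kg/s

0.01182 kg/s


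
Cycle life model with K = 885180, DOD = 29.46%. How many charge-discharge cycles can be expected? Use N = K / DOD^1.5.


Step 1: DOD^1.5 = 29.46^1.5 = 159.9
Step 2: N = 885180 / 159.9 = 5536 cycles

5536 cycles


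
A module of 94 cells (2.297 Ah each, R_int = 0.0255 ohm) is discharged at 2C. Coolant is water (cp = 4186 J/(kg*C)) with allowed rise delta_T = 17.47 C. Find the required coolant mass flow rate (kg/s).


Step 1: I = 2 * 2.297 = 4.594 A
Step 2: Q_cell = I^2 * R = 4.594^2 * 0.0255 = 0.53817 W
Step 3: Q_total = 94 * 0.53817 = 50.588 W
Step 4: m_dot = Q_total / (cp * dT) = 50.588 / (4186 * 17.47) = 6.918e-04 kg/s

6.918e-04 kg/s


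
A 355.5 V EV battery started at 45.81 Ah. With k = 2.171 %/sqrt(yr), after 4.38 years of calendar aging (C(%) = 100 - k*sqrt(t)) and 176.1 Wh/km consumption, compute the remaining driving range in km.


Step 1: capacity retention = 100 - 2.171 * sqrt(4.38) = 100 - 2.171 * 2.0928 = 95.457%
Step 2: C_now = 45.81 * 95.457/100 = 43.729 Ah
Step 3: E_pack = V * C_now = 355.5 * 43.729 = 15546 Wh
Step 4: range = E_pack / consumption = 15546 / 176.1 = 88.28 km

88.28 km


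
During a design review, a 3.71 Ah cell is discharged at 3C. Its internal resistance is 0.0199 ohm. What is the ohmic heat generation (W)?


Step 1: I = C_rate * capacity = 3 * 3.71 = 11.13 A
Step 2: Q = I^2 * R = 11.13^2 * 0.0199 = 123.88 * 0.0199 = 2.465 W

2.465 W


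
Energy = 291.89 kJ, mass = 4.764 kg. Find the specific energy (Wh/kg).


Convert: E = 291.89 kJ = 81.081 Wh
ED = E / m = 81.081 / 4.764 = 17.02 Wh/kg

17.02 Wh/kg


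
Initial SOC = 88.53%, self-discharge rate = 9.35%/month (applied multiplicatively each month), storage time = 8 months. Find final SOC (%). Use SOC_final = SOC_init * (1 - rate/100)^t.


decay = (1 - 9.35/100)^8 = 0.45598
SOC_final = 88.53 * 0.45598 = 40.37%

40.37%


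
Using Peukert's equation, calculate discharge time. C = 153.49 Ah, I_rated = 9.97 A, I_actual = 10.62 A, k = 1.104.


t_rated = C / I_rated = 153.49 / 9.97 = 15.395 hr
(I_rated/I)^k = (0.93879)^1.104 = 0.93264
t = t_rated * (I_rated/I)^k = 15.395 * 0.93264 = 14.36 hr

14.36 hr


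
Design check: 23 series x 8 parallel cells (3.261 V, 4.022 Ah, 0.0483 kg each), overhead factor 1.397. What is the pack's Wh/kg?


Step 1: V_pack = 23 * 3.261 = 75.003 V
Step 2: C_pack = 8 * 4.022 = 32.176 Ah
Step 3: E_pack = V_pack * C_pack = 75.003 * 32.176 = 2413.3 Wh
Step 4: m_pack = 23 * 8 * 0.0483 * 1.397 = 12.415 kg
Step 5: ED = E_pack / m_pack = 2413.3 / 12.415 = 194.4 Wh/kg

194.4 Wh/kg


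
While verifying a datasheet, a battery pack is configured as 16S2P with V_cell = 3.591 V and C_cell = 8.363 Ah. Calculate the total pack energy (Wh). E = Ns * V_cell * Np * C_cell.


E = Ns * Vcell * Np * Ccell = 16 * 3.591 * 2 * 8.363 = 961.0 Wh

961.0 Wh


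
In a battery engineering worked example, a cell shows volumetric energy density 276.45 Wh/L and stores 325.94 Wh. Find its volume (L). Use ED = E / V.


V = E / ED = 325.94 / 276.45 = 1.179 L

1.179 L


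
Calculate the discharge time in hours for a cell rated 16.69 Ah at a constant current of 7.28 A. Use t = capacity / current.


t = capacity / current = 16.69 / 7.28 = 2.293 hr

2.293 hr


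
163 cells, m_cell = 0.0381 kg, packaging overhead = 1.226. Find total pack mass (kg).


m_pack = n * m_cell * overhead = 163 * 0.0381 * 1.226 = 7.614 kg

7.614 kg


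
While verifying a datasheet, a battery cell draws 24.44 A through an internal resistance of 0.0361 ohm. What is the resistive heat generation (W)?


I^2 = 597.31
Q = 597.31 * 0.0361 = 21.56 W

21.56 W


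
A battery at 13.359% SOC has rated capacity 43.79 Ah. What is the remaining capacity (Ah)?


remaining = SOC / 100 * total = 13.359 / 100 * 43.79 = 5.850 Ah

5.850 Ah


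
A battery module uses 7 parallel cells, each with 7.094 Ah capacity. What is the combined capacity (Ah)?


Parallel capacities add: 7 * 7.094 Ah = 49.658 Ah

49.658 Ah


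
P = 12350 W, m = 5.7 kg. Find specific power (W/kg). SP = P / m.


SP = P / m = 12350 / 5.7 = 2167 W/kg

2167 W/kg


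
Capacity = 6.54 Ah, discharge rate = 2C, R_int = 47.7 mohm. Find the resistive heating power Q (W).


Convert: R = 47.7 mohm = 0.0477 ohm
Step 1: I = C_rate * capacity = 2 * 6.54 = 13.08 A
Step 2: Q = I^2 * R = 13.08^2 * 0.0477 = 171.09 * 0.0477 = 8.161 W

8.161 W


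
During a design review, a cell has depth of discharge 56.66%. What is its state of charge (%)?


SOC = 100 - DOD = 100 - 56.66 = 43.34%

43.34%


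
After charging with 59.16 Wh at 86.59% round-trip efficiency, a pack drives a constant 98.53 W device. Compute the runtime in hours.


Step 1: E_discharge = eta/100 * E_charge = 86.59/100 * 59.16 = 51.227 Wh
Step 2: t = E_discharge / P = 51.227 / 98.53 = 0.5199 hr

0.5199 hr


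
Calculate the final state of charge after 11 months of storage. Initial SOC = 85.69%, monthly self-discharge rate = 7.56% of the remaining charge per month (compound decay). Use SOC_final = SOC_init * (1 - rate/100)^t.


decay = (1 - 7.56/100)^11 = 0.42117
SOC_final = 85.69 * 0.42117 = 36.09%

36.09%


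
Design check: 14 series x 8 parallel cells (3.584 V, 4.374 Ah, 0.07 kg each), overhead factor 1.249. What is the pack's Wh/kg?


Step 1: V_pack = 14 * 3.584 = 50.176 V
Step 2: C_pack = 8 * 4.374 = 34.992 Ah
Step 3: E_pack = V_pack * C_pack = 50.176 * 34.992 = 1755.8 Wh
Step 4: m_pack = 14 * 8 * 0.07 * 1.249 = 9.7922 kg
Step 5: ED = E_pack / m_pack = 1755.8 / 9.7922 = 179.3 Wh/kg

179.3 Wh/kg


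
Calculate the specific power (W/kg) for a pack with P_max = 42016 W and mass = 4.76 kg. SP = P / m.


Specific power = 42016 W / 4.76 kg = 8827 W/kg

8827 W/kg


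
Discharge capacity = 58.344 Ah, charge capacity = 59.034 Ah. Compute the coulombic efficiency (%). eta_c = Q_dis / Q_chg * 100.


Coulombic efficiency = 58.344/59.034 * 100% = 98.83%

98.83%


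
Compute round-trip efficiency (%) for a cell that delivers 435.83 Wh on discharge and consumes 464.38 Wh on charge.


Round-trip efficiency = 435.83/464.38 * 100% = 93.85%

93.85%


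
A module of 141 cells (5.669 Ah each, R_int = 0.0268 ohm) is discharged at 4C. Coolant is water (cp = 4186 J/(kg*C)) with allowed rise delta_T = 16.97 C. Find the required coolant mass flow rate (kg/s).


Step 1: I = 4 * 5.669 = 22.676 A
Step 2: Q_cell = I^2 * R = 22.676^2 * 0.0268 = 13.781 W
Step 3: Q_total = 141 * 13.781 = 1943.1 W
Step 4: m_dot = Q_total / (cp * dT) = 1943.1 / (4186 * 16.97) = 0.02735 kg/s

0.02735 kg/s


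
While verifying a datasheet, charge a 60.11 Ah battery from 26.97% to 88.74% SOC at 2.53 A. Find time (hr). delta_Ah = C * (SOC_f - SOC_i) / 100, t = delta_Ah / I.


Step 1: dSOC = 88.74% - 26.97% = 61.77%
Step 2: delta_Ah = 60.11 * 61.77 / 100 = 37.13 Ah
Step 3: t = 37.13 / 2.53 = 14.68 hr

14.68 hr


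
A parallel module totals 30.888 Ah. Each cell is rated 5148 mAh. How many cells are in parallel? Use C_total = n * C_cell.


Convert: C_cell = 5148 mAh = 5.148 Ah
n = C_total / C_cell = 30.888 / 5.148 = 6

6


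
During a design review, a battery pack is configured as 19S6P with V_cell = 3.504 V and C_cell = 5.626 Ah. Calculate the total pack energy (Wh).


V_pack = 19 * 3.504 = 66.576 V
C_pack = 6 * 5.626 = 33.756 Ah
E = V_pack * C_pack = 66.576 * 33.756 = 2247 Wh

2247 Wh


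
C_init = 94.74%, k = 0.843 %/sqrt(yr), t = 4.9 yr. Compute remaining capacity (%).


sqrt(t) = sqrt(4.9) = 2.2136
C_final = 94.74 - 0.843 * 2.2136 = 92.87%

92.87%


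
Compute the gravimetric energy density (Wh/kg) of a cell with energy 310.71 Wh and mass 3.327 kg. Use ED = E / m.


ED = E / m = 310.71 / 3.327 = 93.39 Wh/kg

93.39 Wh/kg


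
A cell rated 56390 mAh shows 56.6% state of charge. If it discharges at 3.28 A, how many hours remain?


Convert: C_total = 56390 mAh = 56.39 Ah
Step 1: remaining = SOC/100 * C_total = 56.6/100 * 56.39 = 31.917 Ah
Step 2: t = remaining / I = 31.917 / 3.28 = 9.731 hr

9.731 hr


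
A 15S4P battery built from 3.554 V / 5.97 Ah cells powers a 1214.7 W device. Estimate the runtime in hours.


Step 1: E_pack = Ns * V_cell * Np * C_cell = 15 * 3.554 * 4 * 5.97 = 1273 Wh
Step 2: t = E_pack / P = 1273 / 1214.7 = 1.048 hr

1.048 hr


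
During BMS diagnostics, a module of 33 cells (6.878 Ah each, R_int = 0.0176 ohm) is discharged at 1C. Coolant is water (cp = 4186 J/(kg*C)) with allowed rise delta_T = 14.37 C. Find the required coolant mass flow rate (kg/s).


Step 1: I = 1 * 6.878 = 6.878 A
Step 2: Q_cell = I^2 * R = 6.878^2 * 0.0176 = 0.8326 W
Step 3: Q_total = 33 * 0.8326 = 27.476 W
Step 4: m_dot = Q_total / (cp * dT) = 27.476 / (4186 * 14.37) = 4.568e-04 kg/s

4.568e-04 kg/s


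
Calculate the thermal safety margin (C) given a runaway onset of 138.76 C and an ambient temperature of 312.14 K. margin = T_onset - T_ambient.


Convert: T_ambient = 312.14 K = 38.99 C
margin = 138.76 - 38.99 = 99.77 C

99.77 C


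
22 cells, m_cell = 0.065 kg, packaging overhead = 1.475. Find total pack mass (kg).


m_pack = n * m_cell * overhead = 22 * 0.065 * 1.475 = 2.109 kg

2.109 kg


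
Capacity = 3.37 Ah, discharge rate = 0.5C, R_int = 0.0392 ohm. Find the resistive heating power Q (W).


Step 1: I = C_rate * capacity = 0.5 * 3.37 = 1.685 A
Step 2: Q = I^2 * R = 1.685^2 * 0.0392 = 2.8392 * 0.0392 = 0.1113 W

0.1113 W


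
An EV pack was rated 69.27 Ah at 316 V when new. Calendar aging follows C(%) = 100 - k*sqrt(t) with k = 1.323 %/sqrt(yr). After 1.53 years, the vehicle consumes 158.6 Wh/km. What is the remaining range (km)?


Step 1: capacity retention = 100 - 1.323 * sqrt(1.53) = 100 - 1.323 * 1.2369 = 98.364%
Step 2: C_now = 69.27 * 98.364/100 = 68.137 Ah
Step 3: E_pack = V * C_now = 316 * 68.137 = 21531 Wh
Step 4: range = E_pack / consumption = 21531 / 158.6 = 135.8 km

135.8 km


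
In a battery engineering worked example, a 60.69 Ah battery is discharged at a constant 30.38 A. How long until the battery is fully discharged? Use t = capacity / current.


t = capacity / current = 60.69 / 30.38 = 1.998 hr

1.998 hr


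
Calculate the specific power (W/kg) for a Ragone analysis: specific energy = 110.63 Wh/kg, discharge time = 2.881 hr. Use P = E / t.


P_specific = E / t = 110.63 / 2.881 = 38.40 W/kg

38.40 W/kg


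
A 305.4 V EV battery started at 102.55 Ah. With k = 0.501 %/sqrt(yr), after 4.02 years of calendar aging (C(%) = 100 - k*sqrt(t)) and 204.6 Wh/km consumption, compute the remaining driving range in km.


Step 1: capacity retention = 100 - 0.501 * sqrt(4.02) = 100 - 0.501 * 2.005 = 98.995%
Step 2: C_now = 102.55 * 98.995/100 = 101.52 Ah
Step 3: E_pack = V * C_now = 305.4 * 101.52 = 31004 Wh
Step 4: range = E_pack / consumption = 31004 / 204.6 = 151.5 km

151.5 km


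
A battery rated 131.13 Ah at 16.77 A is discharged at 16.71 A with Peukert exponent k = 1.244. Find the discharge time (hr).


Step 1: t_rated = C / I_rated = 131.13 / 16.77 = 7.8193 hr
Step 2: ratio = 16.77 / 16.71 = 1.0036
Step 3: ratio^k = 1.0036^1.244 = 1.0045
Step 4: t = t_rated * ratio^k = 7.8193 * 1.0045 = 7.854 hr

7.854 hr


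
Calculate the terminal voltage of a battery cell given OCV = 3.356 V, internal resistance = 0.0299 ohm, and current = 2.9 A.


V = OCV - I*R = 3.356 - 2.9 * 0.0299 = 3.269 V

3.269 V


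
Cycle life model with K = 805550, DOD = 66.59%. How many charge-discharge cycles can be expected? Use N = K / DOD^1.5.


Step 1: DOD^1.5 = 66.59^1.5 = 543.39
Step 2: N = 805550 / 543.39 = 1482 cycles

1482 cycles


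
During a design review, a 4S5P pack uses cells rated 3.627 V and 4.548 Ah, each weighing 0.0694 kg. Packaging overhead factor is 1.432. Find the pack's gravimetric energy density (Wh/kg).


Step 1: V_pack = 4 * 3.627 = 14.508 V
Step 2: C_pack = 5 * 4.548 = 22.74 Ah
Step 3: E_pack = V_pack * C_pack = 14.508 * 22.74 = 329.91 Wh
Step 4: m_pack = 4 * 5 * 0.0694 * 1.432 = 1.9876 kg
Step 5: ED = E_pack / m_pack = 329.91 / 1.9876 = 166.0 Wh/kg

166.0 Wh/kg


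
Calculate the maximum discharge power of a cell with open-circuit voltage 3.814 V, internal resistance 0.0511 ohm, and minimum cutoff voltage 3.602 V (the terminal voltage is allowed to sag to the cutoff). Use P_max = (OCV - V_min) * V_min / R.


dV = OCV - V_min = 0.212 V (so I_max = dV / R)
P_max = dV * V_min / R = 0.212 * 3.602 / 0.0511 = 14.94 W

14.94 W


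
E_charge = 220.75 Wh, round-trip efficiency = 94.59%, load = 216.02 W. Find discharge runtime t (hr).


Step 1: E_discharge = eta/100 * E_charge = 94.59/100 * 220.75 = 208.81 Wh
Step 2: t = E_discharge / P = 208.81 / 216.02 = 0.9666 hr

0.9666 hr


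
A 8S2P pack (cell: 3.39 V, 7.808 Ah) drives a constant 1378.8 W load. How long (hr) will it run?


Step 1: E_pack = Ns * V_cell * Np * C_cell = 8 * 3.39 * 2 * 7.808 = 423.51 Wh
Step 2: t = E_pack / P = 423.51 / 1378.8 = 0.3072 hr

0.3072 hr


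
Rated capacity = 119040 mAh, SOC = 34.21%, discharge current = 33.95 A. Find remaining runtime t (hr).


Convert: C_total = 119040 mAh = 119.04 Ah
Step 1: remaining = SOC/100 * C_total = 34.21/100 * 119.04 = 40.724 Ah
Step 2: t = remaining / I = 40.724 / 33.95 = 1.200 hr

1.200 hr


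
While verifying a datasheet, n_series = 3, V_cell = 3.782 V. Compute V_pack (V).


V_pack = n * V_cell = 3 * 3.782 = 11.346 V

11.346 V


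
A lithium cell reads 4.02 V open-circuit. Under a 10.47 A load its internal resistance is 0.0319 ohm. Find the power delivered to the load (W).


Step 1: V_terminal = OCV - I*R = 4.02 - 10.47 * 0.0319 = 3.686 V
Step 2: P_out = V_terminal * I = 3.686 * 10.47 = 38.59 W

38.59 W


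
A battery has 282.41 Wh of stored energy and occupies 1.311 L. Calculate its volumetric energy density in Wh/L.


ED = E / V = 282.41 / 1.311 = 215.4 Wh/L

215.4 Wh/L


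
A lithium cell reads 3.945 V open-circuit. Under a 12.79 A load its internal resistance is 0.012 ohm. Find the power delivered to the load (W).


Step 1: V_terminal = OCV - I*R = 3.945 - 12.79 * 0.012 = 3.7915 V
Step 2: P_out = V_terminal * I = 3.7915 * 12.79 = 48.49 W

48.49 W


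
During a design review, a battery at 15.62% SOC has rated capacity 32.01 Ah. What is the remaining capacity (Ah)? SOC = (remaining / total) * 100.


remaining = SOC / 100 * total = 15.62 / 100 * 32.01 = 5.000 Ah

5.000 Ah


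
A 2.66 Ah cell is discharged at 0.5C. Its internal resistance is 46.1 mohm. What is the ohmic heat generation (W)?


Convert: R = 46.1 mohm = 0.0461 ohm
Step 1: I = C_rate * capacity = 0.5 * 2.66 = 1.33 A
Step 2: Q = I^2 * R = 1.33^2 * 0.0461 = 1.7689 * 0.0461 = 0.08155 W

0.08155 W


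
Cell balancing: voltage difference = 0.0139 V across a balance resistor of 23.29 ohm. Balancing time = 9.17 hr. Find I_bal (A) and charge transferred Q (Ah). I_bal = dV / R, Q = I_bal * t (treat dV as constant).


First, Ohm's law: I_bal = 0.0139 V / 23.29 ohm = 5.9682e-04 A
Then Q = I * t = 5.9682e-04 A * 9.17 hr = 0.005473 Ah

I=5.9682e-04 A, Q=0.005473 Ah


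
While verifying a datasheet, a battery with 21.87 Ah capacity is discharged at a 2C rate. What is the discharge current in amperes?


I = C_rate * capacity = 2 * 21.87 = 43.74 A

43.74 A


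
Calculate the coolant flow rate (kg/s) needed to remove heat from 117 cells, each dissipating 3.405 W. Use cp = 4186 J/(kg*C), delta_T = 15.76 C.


Q_total = 117 * 3.405 = 398.39 W
m_dot = Q_total / (cp * dT) = 398.39 / (4186 * 15.76) = 0.006039 kg/s

0.006039 kg/s


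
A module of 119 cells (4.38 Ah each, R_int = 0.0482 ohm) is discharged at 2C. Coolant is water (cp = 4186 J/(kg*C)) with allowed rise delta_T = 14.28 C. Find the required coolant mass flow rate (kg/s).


Step 1: I = 2 * 4.38 = 8.76 A
Step 2: Q_cell = I^2 * R = 8.76^2 * 0.0482 = 3.6988 W
Step 3: Q_total = 119 * 3.6988 = 440.16 W
Step 4: m_dot = Q_total / (cp * dT) = 440.16 / (4186 * 14.28) = 0.007363 kg/s

0.007363 kg/s


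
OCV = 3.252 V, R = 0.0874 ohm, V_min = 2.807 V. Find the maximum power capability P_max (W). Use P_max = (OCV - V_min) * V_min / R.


P_max = (OCV - V_min) * V_min / R = (3.252 - 2.807) * 2.807 / 0.0874 = 0.445 * 2.807 / 0.0874 = 14.29 W

14.29 W


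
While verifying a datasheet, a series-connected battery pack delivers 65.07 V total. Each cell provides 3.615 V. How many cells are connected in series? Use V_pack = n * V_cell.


n = V_pack / V_cell = 65.07 / 3.615 = 18

18


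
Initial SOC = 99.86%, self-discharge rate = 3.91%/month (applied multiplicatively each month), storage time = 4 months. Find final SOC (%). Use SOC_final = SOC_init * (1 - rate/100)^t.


Monthly retention factor = 1 - 3.91/100 = 0.9609
Over 4 months: factor^4 = 0.85254
SOC_final = 99.86 * 0.85254 = 85.13%

85.13%


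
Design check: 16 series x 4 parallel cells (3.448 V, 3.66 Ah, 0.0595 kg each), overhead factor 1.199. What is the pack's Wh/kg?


Step 1: V_pack = 16 * 3.448 = 55.168 V
Step 2: C_pack = 4 * 3.66 = 14.64 Ah
Step 3: E_pack = V_pack * C_pack = 55.168 * 14.64 = 807.66 Wh
Step 4: m_pack = 16 * 4 * 0.0595 * 1.199 = 4.5658 kg
Step 5: ED = E_pack / m_pack = 807.66 / 4.5658 = 176.9 Wh/kg

176.9 Wh/kg


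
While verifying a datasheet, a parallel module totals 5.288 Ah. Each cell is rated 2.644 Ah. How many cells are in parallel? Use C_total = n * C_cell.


n = C_total / C_cell = 5.288 / 2.644 = 2

2


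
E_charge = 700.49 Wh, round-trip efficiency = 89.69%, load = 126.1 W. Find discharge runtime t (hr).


Step 1: E_discharge = eta/100 * E_charge = 89.69/100 * 700.49 = 628.27 Wh
Step 2: t = E_discharge / P = 628.27 / 126.1 = 4.982 hr

4.982 hr


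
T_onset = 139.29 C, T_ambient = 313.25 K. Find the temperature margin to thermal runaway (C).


Convert: T_ambient = 313.25 K = 40.1 C
margin = 139.29 - 40.1 = 99.19 C

99.19 C


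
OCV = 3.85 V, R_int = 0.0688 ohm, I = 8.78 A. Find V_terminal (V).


IR drop = 8.78 * 0.0688 = 0.60406 V
V = 3.85 - 0.60406 = 3.246 V

3.246 V


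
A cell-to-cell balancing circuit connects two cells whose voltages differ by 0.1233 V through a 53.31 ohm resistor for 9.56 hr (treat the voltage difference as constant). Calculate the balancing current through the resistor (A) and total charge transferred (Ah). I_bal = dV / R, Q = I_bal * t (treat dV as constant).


I_bal = dV / R = 0.1233 / 53.31 = 0.0023129 A
Q = I_bal * t = 0.0023129 * 9.56 = 0.02211 Ah

I=0.0023129 A, Q=0.02211 Ah


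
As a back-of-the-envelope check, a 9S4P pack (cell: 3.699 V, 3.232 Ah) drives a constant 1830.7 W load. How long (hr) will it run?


Step 1: E_pack = Ns * V_cell * Np * C_cell = 9 * 3.699 * 4 * 3.232 = 430.39 Wh
Step 2: t = E_pack / P = 430.39 / 1830.7 = 0.2351 hr

0.2351 hr


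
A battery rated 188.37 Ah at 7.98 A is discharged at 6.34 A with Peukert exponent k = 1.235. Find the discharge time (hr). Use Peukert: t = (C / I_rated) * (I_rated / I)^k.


t_rated = C / I_rated = 188.37 / 7.98 = 23.605 hr
(I_rated/I)^k = (1.2587)^1.235 = 1.3286
t = t_rated * (I_rated/I)^k = 23.605 * 1.3286 = 31.36 hr

31.36 hr


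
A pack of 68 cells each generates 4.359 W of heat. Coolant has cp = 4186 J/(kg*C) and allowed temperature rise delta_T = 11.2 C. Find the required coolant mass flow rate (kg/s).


Q_total = 68 * 4.359 = 296.41 W
m_dot = Q_total / (cp * dT) = 296.41 / (4186 * 11.2) = 0.006322 kg/s

0.006322 kg/s


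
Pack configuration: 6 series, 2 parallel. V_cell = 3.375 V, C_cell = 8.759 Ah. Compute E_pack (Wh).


V_pack = 6 * 3.375 = 20.25 V
C_pack = 2 * 8.759 = 17.518 Ah
E = V_pack * C_pack = 20.25 * 17.518 = 354.7 Wh

354.7 Wh


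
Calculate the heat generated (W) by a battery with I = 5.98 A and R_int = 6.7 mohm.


Convert: R = 6.7 mohm = 0.0067 ohm
Q = I^2 * R = 5.98^2 * 0.0067 = 0.2396 W

0.2396 W


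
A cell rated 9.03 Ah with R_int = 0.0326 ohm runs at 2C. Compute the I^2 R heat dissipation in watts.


Step 1: I = C_rate * capacity = 2 * 9.03 = 18.06 A
Step 2: Q = I^2 * R = 18.06^2 * 0.0326 = 326.16 * 0.0326 = 10.63 W

10.63 W


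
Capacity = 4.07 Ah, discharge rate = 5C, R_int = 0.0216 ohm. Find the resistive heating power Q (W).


Step 1: I = C_rate * capacity = 5 * 4.07 = 20.35 A
Step 2: Q = I^2 * R = 20.35^2 * 0.0216 = 414.12 * 0.0216 = 8.945 W

8.945 W


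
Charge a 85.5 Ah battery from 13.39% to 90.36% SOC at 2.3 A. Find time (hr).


Step 1: dSOC = 90.36% - 13.39% = 76.97%
Step 2: delta_Ah = 85.5 * 76.97 / 100 = 65.809 Ah
Step 3: t = 65.809 / 2.3 = 28.61 hr

28.61 hr


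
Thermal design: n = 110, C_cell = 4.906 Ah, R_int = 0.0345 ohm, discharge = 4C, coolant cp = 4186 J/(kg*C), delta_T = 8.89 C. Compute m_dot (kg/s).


Step 1: I = 4 * 4.906 = 19.624 A
Step 2: Q_cell = I^2 * R = 19.624^2 * 0.0345 = 13.286 W
Step 3: Q_total = 110 * 13.286 = 1461.5 W
Step 4: m_dot = Q_total / (cp * dT) = 1461.5 / (4186 * 8.89) = 0.03927 kg/s

0.03927 kg/s


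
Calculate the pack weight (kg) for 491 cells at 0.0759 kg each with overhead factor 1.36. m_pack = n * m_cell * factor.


Cell mass sum = 491 * 0.0759 = 37.267 kg
With overhead 1.36: m_pack = 37.267 * 1.36 = 50.68 kg

50.68 kg


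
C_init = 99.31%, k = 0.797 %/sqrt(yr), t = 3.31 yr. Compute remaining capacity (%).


Step 1: sqrt(3.31 yr) = 1.8193
Step 2: drop = 0.797 * 1.8193 = 1.45
Step 3: C_final = 99.31 - 1.45 = 97.86%

97.86%


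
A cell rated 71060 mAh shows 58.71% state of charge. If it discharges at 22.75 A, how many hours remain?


Convert: C_total = 71060 mAh = 71.06 Ah
Step 1: remaining = SOC/100 * C_total = 58.71/100 * 71.06 = 41.719 Ah
Step 2: t = remaining / I = 41.719 / 22.75 = 1.834 hr

1.834 hr


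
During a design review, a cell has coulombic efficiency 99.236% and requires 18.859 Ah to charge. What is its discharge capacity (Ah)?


Q_dis = eta/100 * Q_chg = 99.236/100 * 18.859 = 18.71 Ah

18.71 Ah


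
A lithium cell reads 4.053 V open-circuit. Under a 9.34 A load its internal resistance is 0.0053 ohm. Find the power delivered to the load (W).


Step 1: V_terminal = OCV - I*R = 4.053 - 9.34 * 0.0053 = 4.0035 V
Step 2: P_out = V_terminal * I = 4.0035 * 9.34 = 37.39 W

37.39 W


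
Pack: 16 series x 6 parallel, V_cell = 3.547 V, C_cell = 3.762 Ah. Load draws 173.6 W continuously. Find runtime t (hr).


Step 1: E_pack = Ns * V_cell * Np * C_cell = 16 * 3.547 * 6 * 3.762 = 1281 Wh
Step 2: t = E_pack / P = 1281 / 173.6 = 7.379 hr

7.379 hr


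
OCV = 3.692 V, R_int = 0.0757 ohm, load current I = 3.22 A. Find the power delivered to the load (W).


Step 1: V_terminal = OCV - I*R = 3.692 - 3.22 * 0.0757 = 3.4482 V
Step 2: P_out = V_terminal * I = 3.4482 * 3.22 = 11.10 W

11.10 W


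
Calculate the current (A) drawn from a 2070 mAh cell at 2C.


Convert: capacity = 2070 mAh = 2.07 Ah
At 2C: I = 2 * 2.07 Ah = 4.14 A

4.14 A


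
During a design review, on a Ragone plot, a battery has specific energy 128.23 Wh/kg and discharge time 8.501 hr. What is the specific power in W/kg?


P_specific = E / t = 128.23 / 8.501 = 15.08 W/kg

15.08 W/kg


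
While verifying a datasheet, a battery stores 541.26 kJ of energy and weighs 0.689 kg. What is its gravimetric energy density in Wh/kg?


Convert: E = 541.26 kJ = 150.35 Wh
ED = E / m = 150.35 / 0.689 = 218.2 Wh/kg

218.2 Wh/kg


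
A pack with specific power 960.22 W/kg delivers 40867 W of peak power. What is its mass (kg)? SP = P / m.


m = P / SP = 40867 / 960.22 = 42.56 kg

42.56 kg


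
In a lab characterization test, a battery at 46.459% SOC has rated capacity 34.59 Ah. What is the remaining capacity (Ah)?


remaining = SOC / 100 * total = 46.459 / 100 * 34.59 = 16.07 Ah

16.07 Ah


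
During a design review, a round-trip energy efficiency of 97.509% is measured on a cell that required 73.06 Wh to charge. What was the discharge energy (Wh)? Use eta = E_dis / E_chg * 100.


E_dis = eta/100 * E_chg = 97.509/100 * 73.06 = 71.24 Wh

71.24 Wh


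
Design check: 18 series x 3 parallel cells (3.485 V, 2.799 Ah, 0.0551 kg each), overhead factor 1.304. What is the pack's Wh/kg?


Step 1: V_pack = 18 * 3.485 = 62.73 V
Step 2: C_pack = 3 * 2.799 = 8.397 Ah
Step 3: E_pack = V_pack * C_pack = 62.73 * 8.397 = 526.74 Wh
Step 4: m_pack = 18 * 3 * 0.0551 * 1.304 = 3.8799 kg
Step 5: ED = E_pack / m_pack = 526.74 / 3.8799 = 135.8 Wh/kg

135.8 Wh/kg


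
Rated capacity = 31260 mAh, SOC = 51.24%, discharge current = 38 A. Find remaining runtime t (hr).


Convert: C_total = 31260 mAh = 31.26 Ah
Step 1: remaining = SOC/100 * C_total = 51.24/100 * 31.26 = 16.018 Ah
Step 2: t = remaining / I = 16.018 / 38 = 0.4215 hr

0.4215 hr


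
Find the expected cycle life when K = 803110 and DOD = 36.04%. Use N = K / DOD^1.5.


Step 1: DOD^1.5 = 36.04^1.5 = 216.36
Step 2: N = 803110 / 216.36 = 3712 cycles

3712 cycles


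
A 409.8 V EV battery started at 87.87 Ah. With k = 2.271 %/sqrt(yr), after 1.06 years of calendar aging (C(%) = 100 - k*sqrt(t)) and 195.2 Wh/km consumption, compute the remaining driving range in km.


Step 1: capacity retention = 100 - 2.271 * sqrt(1.06) = 100 - 2.271 * 1.0296 = 97.662%
Step 2: C_now = 87.87 * 97.662/100 = 85.816 Ah
Step 3: E_pack = V * C_now = 409.8 * 85.816 = 35167 Wh
Step 4: range = E_pack / consumption = 35167 / 195.2 = 180.2 km

180.2 km


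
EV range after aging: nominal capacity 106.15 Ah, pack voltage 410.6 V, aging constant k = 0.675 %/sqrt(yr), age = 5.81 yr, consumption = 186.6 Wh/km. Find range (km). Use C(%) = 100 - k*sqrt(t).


Step 1: capacity retention = 100 - 0.675 * sqrt(5.81) = 100 - 0.675 * 2.4104 = 98.373%
Step 2: C_now = 106.15 * 98.373/100 = 104.42 Ah
Step 3: E_pack = V * C_now = 410.6 * 104.42 = 42875 Wh
Step 4: range = E_pack / consumption = 42875 / 186.6 = 229.8 km

229.8 km


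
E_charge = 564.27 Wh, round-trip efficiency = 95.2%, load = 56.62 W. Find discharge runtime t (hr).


Step 1: E_discharge = eta/100 * E_charge = 95.2/100 * 564.27 = 537.19 Wh
Step 2: t = E_discharge / P = 537.19 / 56.62 = 9.488 hr

9.488 hr


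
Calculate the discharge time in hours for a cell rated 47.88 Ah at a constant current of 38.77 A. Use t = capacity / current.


Runtime = 47.88 Ah / 38.77 A = 1.235 hr

1.235 hr
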